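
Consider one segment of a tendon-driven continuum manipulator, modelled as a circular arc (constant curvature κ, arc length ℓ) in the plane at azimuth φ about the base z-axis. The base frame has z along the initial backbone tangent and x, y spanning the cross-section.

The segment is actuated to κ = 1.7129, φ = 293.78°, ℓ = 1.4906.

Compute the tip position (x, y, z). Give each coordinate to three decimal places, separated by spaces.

0.431 -0.979 0.324

θ = κ·ℓ = 1.7129 × 1.4906 = 2.55325 rad
ρ = (1 − cos θ)/κ = (1 − -0.83186)/1.7129 = 1.06945
z = sin θ / κ = 0.55498/1.7129 = 0.32400
x = ρ cos φ = 1.06945 × cos(293.78°) = 0.43123
y = ρ sin φ = 1.06945 × sin(293.78°) = -0.97865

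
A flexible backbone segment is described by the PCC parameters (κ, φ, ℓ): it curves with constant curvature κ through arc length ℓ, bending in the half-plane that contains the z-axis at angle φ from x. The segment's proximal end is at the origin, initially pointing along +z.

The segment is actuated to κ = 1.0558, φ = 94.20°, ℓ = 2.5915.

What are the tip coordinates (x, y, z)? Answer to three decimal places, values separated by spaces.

θ = κ·ℓ = 1.0558 × 2.5915 = 2.73611 rad
ρ = (1 − cos θ)/κ = (1 − -0.91891)/1.0558 = 1.81749
z = sin θ / κ = 0.39447/1.0558 = 0.37362
x = ρ cos φ = 1.81749 × cos(94.20°) = -0.13311
y = ρ sin φ = 1.81749 × sin(94.20°) = 1.81261

-0.133 1.813 0.374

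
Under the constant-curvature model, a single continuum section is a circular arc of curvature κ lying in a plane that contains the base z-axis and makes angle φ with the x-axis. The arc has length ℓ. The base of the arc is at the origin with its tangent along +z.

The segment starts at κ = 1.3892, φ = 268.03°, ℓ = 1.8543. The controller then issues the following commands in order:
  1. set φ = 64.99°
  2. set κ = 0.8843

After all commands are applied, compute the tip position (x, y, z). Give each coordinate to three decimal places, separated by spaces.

0.511 1.095 1.128

initial: κ=1.3892, φ=268.03°, ℓ=1.8543
cmd 1: set φ=64.99° → (κ,φ,ℓ)=(1.3892,64.99°,1.8543) → tip=(0.5613,1.2031,0.3858)
cmd 2: set κ=0.8843 → (κ,φ,ℓ)=(0.8843,64.99°,1.8543) → tip=(0.5110,1.0954,1.1282)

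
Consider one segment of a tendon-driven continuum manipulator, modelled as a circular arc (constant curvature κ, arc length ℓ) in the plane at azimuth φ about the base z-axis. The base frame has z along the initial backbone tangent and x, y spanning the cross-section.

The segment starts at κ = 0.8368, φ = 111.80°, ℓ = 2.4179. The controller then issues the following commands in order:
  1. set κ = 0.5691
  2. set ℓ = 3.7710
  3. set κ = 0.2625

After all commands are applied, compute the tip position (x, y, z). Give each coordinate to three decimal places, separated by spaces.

-0.638 1.596 3.185

initial: κ=0.8368, φ=111.80°, ℓ=2.4179
cmd 1: set κ=0.5691 → (κ,φ,ℓ)=(0.5691,111.80°,2.4179) → tip=(-0.5263,1.3157,1.7239)
cmd 2: set ℓ=3.7710 → (κ,φ,ℓ)=(0.5691,111.80°,3.7710) → tip=(-1.0076,2.5191,1.4743)
cmd 3: set κ=0.2625 → (κ,φ,ℓ)=(0.2625,111.80°,3.7710) → tip=(-0.6384,1.5960,3.1846)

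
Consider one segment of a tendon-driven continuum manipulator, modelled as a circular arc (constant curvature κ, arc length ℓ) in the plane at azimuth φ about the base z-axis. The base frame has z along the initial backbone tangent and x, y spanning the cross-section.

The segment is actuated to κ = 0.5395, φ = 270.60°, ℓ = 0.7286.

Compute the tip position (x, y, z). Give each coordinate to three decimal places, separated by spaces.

0.001 -0.141 0.710

θ = κ·ℓ = 0.5395 × 0.7286 = 0.39308 rad
ρ = (1 − cos θ)/κ = (1 − 0.92373)/0.5395 = 0.14136
z = sin θ / κ = 0.38304/0.5395 = 0.70998
x = ρ cos φ = 0.14136 × cos(270.60°) = 0.00148
y = ρ sin φ = 0.14136 × sin(270.60°) = -0.14136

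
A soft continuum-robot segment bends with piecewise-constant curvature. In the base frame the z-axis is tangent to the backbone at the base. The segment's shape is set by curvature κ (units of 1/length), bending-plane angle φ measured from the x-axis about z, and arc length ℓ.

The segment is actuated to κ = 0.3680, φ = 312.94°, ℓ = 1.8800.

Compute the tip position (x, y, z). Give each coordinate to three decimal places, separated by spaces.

θ = κ·ℓ = 0.3680 × 1.8800 = 0.69184 rad
ρ = (1 − cos θ)/κ = (1 − 0.77007)/0.3680 = 0.62480
z = sin θ / κ = 0.63796/0.3680 = 1.73357
x = ρ cos φ = 0.62480 × cos(312.94°) = 0.42563
y = ρ sin φ = 0.62480 × sin(312.94°) = -0.45740

0.426 -0.457 1.734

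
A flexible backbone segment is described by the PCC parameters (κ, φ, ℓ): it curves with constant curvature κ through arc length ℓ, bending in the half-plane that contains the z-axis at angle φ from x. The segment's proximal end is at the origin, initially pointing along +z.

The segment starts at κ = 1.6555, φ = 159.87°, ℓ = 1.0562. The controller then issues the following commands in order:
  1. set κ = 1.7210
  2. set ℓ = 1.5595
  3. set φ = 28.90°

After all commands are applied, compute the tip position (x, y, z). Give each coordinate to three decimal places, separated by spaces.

initial: κ=1.6555, φ=159.87°, ℓ=1.0562
cmd 1: set κ=1.7210 → (κ,φ,ℓ)=(1.7210,159.87°,1.0562) → tip=(-0.6789,0.2488,0.5634)
cmd 2: set ℓ=1.5595 → (κ,φ,ℓ)=(1.7210,159.87°,1.5595) → tip=(-1.0350,0.3794,0.2568)
cmd 3: set φ=28.90° → (κ,φ,ℓ)=(1.7210,28.90°,1.5595) → tip=(0.9650,0.5327,0.2568)

0.965 0.533 0.257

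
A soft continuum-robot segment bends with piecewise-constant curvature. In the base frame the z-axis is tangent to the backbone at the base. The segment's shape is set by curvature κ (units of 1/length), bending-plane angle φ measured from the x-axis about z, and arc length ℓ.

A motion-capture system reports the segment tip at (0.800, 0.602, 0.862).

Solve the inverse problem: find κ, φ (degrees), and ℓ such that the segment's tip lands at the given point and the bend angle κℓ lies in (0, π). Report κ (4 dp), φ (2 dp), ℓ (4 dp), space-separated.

1.1472 36.96 1.4992

ρ = √(x²+y²) = √(0.800² + 0.602²) = 1.00120
φ = atan2(y, x) mod 360° = atan2(0.602, 0.800) = 36.9615°
|p|² = ρ² + z² = 1.00120² + 0.862² = 1.74545
κ = 2ρ / |p|² = 2×1.00120 / 1.74545 = 1.14721
θ = 2·atan2(ρ, z) = 2·atan2(1.00120, 0.862) = 1.71994 rad
ℓ = θ/κ = 1.71994/1.14721 = 1.49923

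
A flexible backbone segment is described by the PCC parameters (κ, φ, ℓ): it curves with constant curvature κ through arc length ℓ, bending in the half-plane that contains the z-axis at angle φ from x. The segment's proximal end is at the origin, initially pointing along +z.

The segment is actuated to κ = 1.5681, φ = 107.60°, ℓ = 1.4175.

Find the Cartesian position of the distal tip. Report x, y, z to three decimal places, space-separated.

-0.310 0.977 0.507

θ = κ·ℓ = 1.5681 × 1.4175 = 2.22278 rad
ρ = (1 − cos θ)/κ = (1 − -0.60677)/1.5681 = 1.02466
z = sin θ / κ = 0.79488/1.5681 = 0.50691
x = ρ cos φ = 1.02466 × cos(107.60°) = -0.30983
y = ρ sin φ = 1.02466 × sin(107.60°) = 0.97669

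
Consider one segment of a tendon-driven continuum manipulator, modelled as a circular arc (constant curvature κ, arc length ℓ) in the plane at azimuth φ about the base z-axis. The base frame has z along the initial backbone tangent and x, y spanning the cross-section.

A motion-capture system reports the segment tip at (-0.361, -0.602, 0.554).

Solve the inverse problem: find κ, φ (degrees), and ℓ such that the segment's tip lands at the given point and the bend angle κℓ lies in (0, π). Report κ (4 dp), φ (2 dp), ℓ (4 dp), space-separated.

ρ = √(x²+y²) = √(-0.361² + -0.602²) = 0.70194
φ = atan2(y, x) mod 360° = atan2(-0.602, -0.361) = 239.0502°
|p|² = ρ² + z² = 0.70194² + 0.554² = 0.79964
κ = 2ρ / |p|² = 2×0.70194 / 0.79964 = 1.75565
θ = 2·atan2(ρ, z) = 2·atan2(0.70194, 0.554) = 1.80531 rad
ℓ = θ/κ = 1.80531/1.75565 = 1.02828

1.7556 239.05 1.0283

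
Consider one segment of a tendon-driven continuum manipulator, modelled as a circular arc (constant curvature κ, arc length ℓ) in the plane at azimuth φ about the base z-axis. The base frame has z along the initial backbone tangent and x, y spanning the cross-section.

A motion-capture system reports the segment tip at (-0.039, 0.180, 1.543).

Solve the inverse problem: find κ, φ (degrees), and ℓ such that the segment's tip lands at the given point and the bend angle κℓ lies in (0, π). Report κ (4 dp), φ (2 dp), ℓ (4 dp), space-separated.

0.1525 102.23 1.5576

ρ = √(x²+y²) = √(-0.039² + 0.180²) = 0.18418
φ = atan2(y, x) mod 360° = atan2(0.180, -0.039) = 102.2251°
|p|² = ρ² + z² = 0.18418² + 1.543² = 2.41477
κ = 2ρ / |p|² = 2×0.18418 / 2.41477 = 0.15254
θ = 2·atan2(ρ, z) = 2·atan2(0.18418, 1.543) = 0.23760 rad
ℓ = θ/κ = 0.23760/0.15254 = 1.55761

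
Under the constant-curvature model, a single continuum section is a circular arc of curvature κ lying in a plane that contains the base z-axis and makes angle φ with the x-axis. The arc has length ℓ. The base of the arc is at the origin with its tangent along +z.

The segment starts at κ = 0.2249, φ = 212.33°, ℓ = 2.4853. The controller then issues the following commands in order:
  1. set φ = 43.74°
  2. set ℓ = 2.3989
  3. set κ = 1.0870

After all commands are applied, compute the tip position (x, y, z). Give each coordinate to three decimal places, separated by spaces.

initial: κ=0.2249, φ=212.33°, ℓ=2.4853
cmd 1: set φ=43.74° → (κ,φ,ℓ)=(0.2249,43.74°,2.4853) → tip=(0.4889,0.4678,2.3579)
cmd 2: set ℓ=2.3989 → (κ,φ,ℓ)=(0.2249,43.74°,2.3989) → tip=(0.4563,0.4367,2.2842)
cmd 3: set κ=1.0870 → (κ,φ,ℓ)=(1.0870,43.74°,2.3989) → tip=(1.2368,1.1836,0.4682)

1.237 1.184 0.468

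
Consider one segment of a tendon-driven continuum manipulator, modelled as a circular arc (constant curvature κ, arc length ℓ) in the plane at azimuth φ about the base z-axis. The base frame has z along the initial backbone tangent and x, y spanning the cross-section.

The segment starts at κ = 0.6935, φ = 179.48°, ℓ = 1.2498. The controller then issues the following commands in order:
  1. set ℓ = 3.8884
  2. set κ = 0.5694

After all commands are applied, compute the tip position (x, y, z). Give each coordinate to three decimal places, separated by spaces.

-2.810 0.025 1.405

initial: κ=0.6935, φ=179.48°, ℓ=1.2498
cmd 1: set ℓ=3.8884 → (κ,φ,ℓ)=(0.6935,179.48°,3.8884) → tip=(-2.7434,0.0249,0.6207)
cmd 2: set κ=0.5694 → (κ,φ,ℓ)=(0.5694,179.48°,3.8884) → tip=(-2.8095,0.0255,1.4052)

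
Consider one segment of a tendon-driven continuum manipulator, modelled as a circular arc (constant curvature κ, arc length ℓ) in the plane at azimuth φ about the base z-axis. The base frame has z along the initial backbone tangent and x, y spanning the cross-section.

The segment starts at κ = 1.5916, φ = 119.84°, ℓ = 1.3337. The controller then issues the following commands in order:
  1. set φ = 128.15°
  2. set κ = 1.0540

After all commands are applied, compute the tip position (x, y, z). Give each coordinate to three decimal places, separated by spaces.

-0.490 0.624 0.936

initial: κ=1.5916, φ=119.84°, ℓ=1.3337
cmd 1: set φ=128.15° → (κ,φ,ℓ)=(1.5916,128.15°,1.3337) → tip=(-0.5916,0.7532,0.5350)
cmd 2: set κ=1.0540 → (κ,φ,ℓ)=(1.0540,128.15°,1.3337) → tip=(-0.4898,0.6235,0.9359)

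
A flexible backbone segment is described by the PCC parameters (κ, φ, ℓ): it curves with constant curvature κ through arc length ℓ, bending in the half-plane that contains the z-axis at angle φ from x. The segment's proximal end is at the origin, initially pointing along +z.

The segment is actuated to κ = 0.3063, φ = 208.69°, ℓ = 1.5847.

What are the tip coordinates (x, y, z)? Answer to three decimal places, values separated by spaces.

θ = κ·ℓ = 0.3063 × 1.5847 = 0.48539 rad
ρ = (1 − cos θ)/κ = (1 − 0.88449)/0.3063 = 0.37711
z = sin θ / κ = 0.46656/0.3063 = 1.52320
x = ρ cos φ = 0.37711 × cos(208.69°) = -0.33081
y = ρ sin φ = 0.37711 × sin(208.69°) = -0.18104

-0.331 -0.181 1.523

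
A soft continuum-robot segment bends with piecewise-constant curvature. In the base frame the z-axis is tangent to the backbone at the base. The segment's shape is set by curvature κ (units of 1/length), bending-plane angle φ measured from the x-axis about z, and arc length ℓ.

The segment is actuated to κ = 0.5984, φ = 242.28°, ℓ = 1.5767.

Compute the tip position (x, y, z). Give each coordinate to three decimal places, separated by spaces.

θ = κ·ℓ = 0.5984 × 1.5767 = 0.94350 rad
ρ = (1 − cos θ)/κ = (1 − 0.58696)/0.5984 = 0.69024
z = sin θ / κ = 0.80962/0.5984 = 1.35297
x = ρ cos φ = 0.69024 × cos(242.28°) = -0.32107
y = ρ sin φ = 0.69024 × sin(242.28°) = -0.61102

-0.321 -0.611 1.353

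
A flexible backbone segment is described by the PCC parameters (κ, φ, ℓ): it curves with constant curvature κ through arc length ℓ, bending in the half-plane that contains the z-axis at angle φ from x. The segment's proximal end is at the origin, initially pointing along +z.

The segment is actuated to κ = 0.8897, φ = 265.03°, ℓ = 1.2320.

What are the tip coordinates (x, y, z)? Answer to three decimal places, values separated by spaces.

θ = κ·ℓ = 0.8897 × 1.2320 = 1.09611 rad
ρ = (1 − cos θ)/κ = (1 − 0.45706)/0.8897 = 0.61025
z = sin θ / κ = 0.88944/0.8897 = 0.99970
x = ρ cos φ = 0.61025 × cos(265.03°) = -0.05287
y = ρ sin φ = 0.61025 × sin(265.03°) = -0.60796

-0.053 -0.608 1.000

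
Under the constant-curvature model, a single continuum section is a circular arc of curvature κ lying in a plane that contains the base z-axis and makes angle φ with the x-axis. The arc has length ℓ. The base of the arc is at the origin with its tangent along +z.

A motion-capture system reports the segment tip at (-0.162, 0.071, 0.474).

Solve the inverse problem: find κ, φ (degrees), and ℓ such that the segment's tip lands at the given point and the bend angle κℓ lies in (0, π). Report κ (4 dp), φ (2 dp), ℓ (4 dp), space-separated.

ρ = √(x²+y²) = √(-0.162² + 0.071²) = 0.17688
φ = atan2(y, x) mod 360° = atan2(0.071, -0.162) = 156.3335°
|p|² = ρ² + z² = 0.17688² + 0.474² = 0.25596
κ = 2ρ / |p|² = 2×0.17688 / 0.25596 = 1.38205
θ = 2·atan2(ρ, z) = 2·atan2(0.17688, 0.474) = 0.71431 rad
ℓ = θ/κ = 0.71431/1.38205 = 0.51684

1.3821 156.33 0.5168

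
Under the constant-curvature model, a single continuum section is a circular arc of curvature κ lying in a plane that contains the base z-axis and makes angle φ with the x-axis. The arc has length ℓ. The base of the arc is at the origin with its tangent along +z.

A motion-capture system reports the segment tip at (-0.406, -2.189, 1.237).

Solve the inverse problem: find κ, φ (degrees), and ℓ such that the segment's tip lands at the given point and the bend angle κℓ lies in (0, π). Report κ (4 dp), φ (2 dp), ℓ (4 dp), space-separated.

0.6864 259.49 3.0991

ρ = √(x²+y²) = √(-0.406² + -2.189²) = 2.22633
φ = atan2(y, x) mod 360° = atan2(-2.189, -0.406) = 259.4926°
|p|² = ρ² + z² = 2.22633² + 1.237² = 6.48673
κ = 2ρ / |p|² = 2×2.22633 / 6.48673 = 0.68643
θ = 2·atan2(ρ, z) = 2·atan2(2.22633, 1.237) = 2.12729 rad
ℓ = θ/κ = 2.12729/0.68643 = 3.09908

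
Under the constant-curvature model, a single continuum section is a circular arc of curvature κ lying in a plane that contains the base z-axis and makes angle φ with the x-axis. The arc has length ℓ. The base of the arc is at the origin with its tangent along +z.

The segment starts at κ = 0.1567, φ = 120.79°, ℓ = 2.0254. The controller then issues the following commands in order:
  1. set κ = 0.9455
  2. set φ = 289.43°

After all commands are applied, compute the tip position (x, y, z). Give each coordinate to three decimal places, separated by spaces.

initial: κ=0.1567, φ=120.79°, ℓ=2.0254
cmd 1: set κ=0.9455 → (κ,φ,ℓ)=(0.9455,120.79°,2.0254) → tip=(-0.7241,1.2152,0.9956)
cmd 2: set φ=289.43° → (κ,φ,ℓ)=(0.9455,289.43°,2.0254) → tip=(0.4706,-1.3340,0.9956)

0.471 -1.334 0.996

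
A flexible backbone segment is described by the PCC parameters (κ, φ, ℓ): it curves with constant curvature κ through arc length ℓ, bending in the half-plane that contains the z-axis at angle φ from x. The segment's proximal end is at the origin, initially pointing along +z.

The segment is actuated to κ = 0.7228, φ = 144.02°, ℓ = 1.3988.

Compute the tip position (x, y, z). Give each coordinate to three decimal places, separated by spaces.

-0.525 0.381 1.172

θ = κ·ℓ = 0.7228 × 1.3988 = 1.01105 rad
ρ = (1 − cos θ)/κ = (1 − 0.53097)/0.7228 = 0.64891
z = sin θ / κ = 0.84739/0.7228 = 1.17237
x = ρ cos φ = 0.64891 × cos(144.02°) = -0.52511
y = ρ sin φ = 0.64891 × sin(144.02°) = 0.38124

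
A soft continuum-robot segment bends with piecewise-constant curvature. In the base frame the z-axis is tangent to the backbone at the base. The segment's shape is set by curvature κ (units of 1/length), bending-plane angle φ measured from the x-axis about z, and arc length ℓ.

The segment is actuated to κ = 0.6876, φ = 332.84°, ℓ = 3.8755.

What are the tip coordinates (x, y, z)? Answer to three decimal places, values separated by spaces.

2.444 -1.254 0.667

θ = κ·ℓ = 0.6876 × 3.8755 = 2.66479 rad
ρ = (1 − cos θ)/κ = (1 − -0.88847)/0.6876 = 2.74646
z = sin θ / κ = 0.45894/0.6876 = 0.66745
x = ρ cos φ = 2.74646 × cos(332.84°) = 2.44363
y = ρ sin φ = 2.74646 × sin(332.84°) = -1.25370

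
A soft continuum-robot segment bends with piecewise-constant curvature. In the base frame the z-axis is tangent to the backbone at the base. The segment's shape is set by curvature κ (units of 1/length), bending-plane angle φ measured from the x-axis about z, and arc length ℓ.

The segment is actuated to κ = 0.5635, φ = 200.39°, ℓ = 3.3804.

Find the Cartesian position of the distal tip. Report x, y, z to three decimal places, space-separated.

θ = κ·ℓ = 0.5635 × 3.3804 = 1.90486 rad
ρ = (1 − cos θ)/κ = (1 − -0.32788)/0.5635 = 2.35649
z = sin θ / κ = 0.94472/0.5635 = 1.67652
x = ρ cos φ = 2.35649 × cos(200.39°) = -2.20884
y = ρ sin φ = 2.35649 × sin(200.39°) = -0.82102

-2.209 -0.821 1.677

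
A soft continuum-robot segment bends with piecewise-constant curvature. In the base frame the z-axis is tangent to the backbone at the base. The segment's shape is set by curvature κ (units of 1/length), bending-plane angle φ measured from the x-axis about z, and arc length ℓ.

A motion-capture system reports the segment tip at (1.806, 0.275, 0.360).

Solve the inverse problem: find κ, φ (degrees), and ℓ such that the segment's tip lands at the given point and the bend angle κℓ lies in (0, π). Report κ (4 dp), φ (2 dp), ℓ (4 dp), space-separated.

1.0539 8.66 2.6117

ρ = √(x²+y²) = √(1.806² + 0.275²) = 1.82682
φ = atan2(y, x) mod 360° = atan2(0.275, 1.806) = 8.6579°
|p|² = ρ² + z² = 1.82682² + 0.360² = 3.46686
κ = 2ρ / |p|² = 2×1.82682 / 3.46686 = 1.05387
θ = 2·atan2(ρ, z) = 2·atan2(1.82682, 0.360) = 2.75245 rad
ℓ = θ/κ = 2.75245/1.05387 = 2.61175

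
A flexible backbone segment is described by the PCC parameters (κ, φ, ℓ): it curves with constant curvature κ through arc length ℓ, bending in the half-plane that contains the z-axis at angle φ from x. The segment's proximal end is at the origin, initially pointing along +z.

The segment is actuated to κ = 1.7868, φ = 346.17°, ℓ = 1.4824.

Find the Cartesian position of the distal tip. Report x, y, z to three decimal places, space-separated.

1.022 -0.252 0.265

θ = κ·ℓ = 1.7868 × 1.4824 = 2.64875 rad
ρ = (1 − cos θ)/κ = (1 − -0.88099)/1.7868 = 1.05272
z = sin θ / κ = 0.47313/1.7868 = 0.26479
x = ρ cos φ = 1.05272 × cos(346.17°) = 1.02220
y = ρ sin φ = 1.05272 × sin(346.17°) = -0.25164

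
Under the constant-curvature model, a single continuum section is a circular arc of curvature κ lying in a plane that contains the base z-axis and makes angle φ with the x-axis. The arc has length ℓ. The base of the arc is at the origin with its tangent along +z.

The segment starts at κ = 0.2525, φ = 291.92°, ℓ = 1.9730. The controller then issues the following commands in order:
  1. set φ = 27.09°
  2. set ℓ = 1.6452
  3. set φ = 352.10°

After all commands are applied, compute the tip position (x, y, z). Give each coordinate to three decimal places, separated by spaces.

0.334 -0.046 1.598

initial: κ=0.2525, φ=291.92°, ℓ=1.9730
cmd 1: set φ=27.09° → (κ,φ,ℓ)=(0.2525,27.09°,1.9730) → tip=(0.4286,0.2192,1.8924)
cmd 2: set ℓ=1.6452 → (κ,φ,ℓ)=(0.2525,27.09°,1.6452) → tip=(0.2999,0.1534,1.5983)
cmd 3: set φ=352.10° → (κ,φ,ℓ)=(0.2525,352.10°,1.6452) → tip=(0.3336,-0.0463,1.5983)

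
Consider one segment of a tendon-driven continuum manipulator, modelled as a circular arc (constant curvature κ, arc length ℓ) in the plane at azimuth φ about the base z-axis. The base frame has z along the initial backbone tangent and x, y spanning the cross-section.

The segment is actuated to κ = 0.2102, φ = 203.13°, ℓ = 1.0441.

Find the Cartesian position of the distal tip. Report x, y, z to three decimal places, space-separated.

-0.105 -0.045 1.036

θ = κ·ℓ = 0.2102 × 1.0441 = 0.21947 rad
ρ = (1 − cos θ)/κ = (1 − 0.97601)/0.2102 = 0.11412
z = sin θ / κ = 0.21771/0.2102 = 1.03574
x = ρ cos φ = 0.11412 × cos(203.13°) = -0.10494
y = ρ sin φ = 0.11412 × sin(203.13°) = -0.04483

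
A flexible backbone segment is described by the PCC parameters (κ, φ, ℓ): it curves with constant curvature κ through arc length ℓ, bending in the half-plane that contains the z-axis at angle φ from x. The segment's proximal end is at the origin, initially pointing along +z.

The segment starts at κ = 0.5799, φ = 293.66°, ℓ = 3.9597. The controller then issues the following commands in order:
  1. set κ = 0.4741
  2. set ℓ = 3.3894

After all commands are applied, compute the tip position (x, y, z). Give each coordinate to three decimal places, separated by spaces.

0.877 -2.002 2.108

initial: κ=0.5799, φ=293.66°, ℓ=3.9597
cmd 1: set κ=0.4741 → (κ,φ,ℓ)=(0.4741,293.66°,3.9597) → tip=(1.1019,-2.5149,2.0110)
cmd 2: set ℓ=3.3894 → (κ,φ,ℓ)=(0.4741,293.66°,3.3894) → tip=(0.8770,-2.0017,2.1079)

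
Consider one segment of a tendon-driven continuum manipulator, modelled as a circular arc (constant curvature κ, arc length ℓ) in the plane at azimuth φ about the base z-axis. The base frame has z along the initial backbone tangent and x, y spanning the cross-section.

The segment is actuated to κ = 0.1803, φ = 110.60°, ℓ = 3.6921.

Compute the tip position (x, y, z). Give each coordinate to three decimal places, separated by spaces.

θ = κ·ℓ = 0.1803 × 3.6921 = 0.66569 rad
ρ = (1 − cos θ)/κ = (1 − 0.78649)/0.1803 = 1.18417
z = sin θ / κ = 0.61760/0.1803 = 3.42539
x = ρ cos φ = 1.18417 × cos(110.60°) = -0.41664
y = ρ sin φ = 1.18417 × sin(110.60°) = 1.10846

-0.417 1.108 3.425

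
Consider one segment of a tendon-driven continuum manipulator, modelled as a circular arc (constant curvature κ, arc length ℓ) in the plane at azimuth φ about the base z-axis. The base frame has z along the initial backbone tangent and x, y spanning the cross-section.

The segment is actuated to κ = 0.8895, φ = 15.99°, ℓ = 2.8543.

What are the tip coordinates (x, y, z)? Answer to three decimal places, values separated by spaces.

1.971 0.565 0.637

θ = κ·ℓ = 0.8895 × 2.8543 = 2.53890 rad
ρ = (1 − cos θ)/κ = (1 − -0.82381)/0.8895 = 2.05038
z = sin θ / κ = 0.56686/0.8895 = 0.63728
x = ρ cos φ = 2.05038 × cos(15.99°) = 1.97105
y = ρ sin φ = 2.05038 × sin(15.99°) = 0.56482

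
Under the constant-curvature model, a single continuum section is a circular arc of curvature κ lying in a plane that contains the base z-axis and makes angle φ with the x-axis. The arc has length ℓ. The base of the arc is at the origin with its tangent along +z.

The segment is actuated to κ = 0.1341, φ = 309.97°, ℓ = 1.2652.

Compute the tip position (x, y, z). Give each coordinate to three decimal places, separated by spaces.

θ = κ·ℓ = 0.1341 × 1.2652 = 0.16966 rad
ρ = (1 − cos θ)/κ = (1 − 0.98564)/0.1341 = 0.10707
z = sin θ / κ = 0.16885/0.1341 = 1.25914
x = ρ cos φ = 0.10707 × cos(309.97°) = 0.06878
y = ρ sin φ = 0.10707 × sin(309.97°) = -0.08206

0.069 -0.082 1.259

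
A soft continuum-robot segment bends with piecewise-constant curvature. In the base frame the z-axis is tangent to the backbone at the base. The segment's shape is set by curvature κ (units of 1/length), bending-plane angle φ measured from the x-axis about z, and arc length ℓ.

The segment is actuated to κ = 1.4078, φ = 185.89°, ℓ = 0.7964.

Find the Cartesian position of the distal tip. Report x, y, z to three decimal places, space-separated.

-0.399 -0.041 0.640

θ = κ·ℓ = 1.4078 × 0.7964 = 1.12117 rad
ρ = (1 − cos θ)/κ = (1 − 0.43463)/1.4078 = 0.40160
z = sin θ / κ = 0.90061/1.4078 = 0.63973
x = ρ cos φ = 0.40160 × cos(185.89°) = -0.39948
y = ρ sin φ = 0.40160 × sin(185.89°) = -0.04121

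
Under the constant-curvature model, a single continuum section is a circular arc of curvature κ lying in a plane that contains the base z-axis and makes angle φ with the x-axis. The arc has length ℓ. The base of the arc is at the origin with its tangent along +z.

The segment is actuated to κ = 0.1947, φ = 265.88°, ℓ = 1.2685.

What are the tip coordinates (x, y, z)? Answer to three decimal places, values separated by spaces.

-0.011 -0.155 1.256

θ = κ·ℓ = 0.1947 × 1.2685 = 0.24698 rad
ρ = (1 − cos θ)/κ = (1 − 0.96966)/0.1947 = 0.15585
z = sin θ / κ = 0.24447/0.1947 = 1.25564
x = ρ cos φ = 0.15585 × cos(265.88°) = -0.01120
y = ρ sin φ = 0.15585 × sin(265.88°) = -0.15545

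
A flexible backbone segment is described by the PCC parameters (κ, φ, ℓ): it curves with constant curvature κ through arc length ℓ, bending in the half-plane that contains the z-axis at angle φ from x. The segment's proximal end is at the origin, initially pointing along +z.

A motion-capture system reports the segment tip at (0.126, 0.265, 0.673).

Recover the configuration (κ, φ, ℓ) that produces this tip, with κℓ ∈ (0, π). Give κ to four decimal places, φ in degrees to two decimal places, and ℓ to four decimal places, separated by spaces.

1.0887 64.57 0.7553

ρ = √(x²+y²) = √(0.126² + 0.265²) = 0.29343
φ = atan2(y, x) mod 360° = atan2(0.265, 0.126) = 64.5702°
|p|² = ρ² + z² = 0.29343² + 0.673² = 0.53903
κ = 2ρ / |p|² = 2×0.29343 / 0.53903 = 1.08873
θ = 2·atan2(ρ, z) = 2·atan2(0.29343, 0.673) = 0.82231 rad
ℓ = θ/κ = 0.82231/1.08873 = 0.75529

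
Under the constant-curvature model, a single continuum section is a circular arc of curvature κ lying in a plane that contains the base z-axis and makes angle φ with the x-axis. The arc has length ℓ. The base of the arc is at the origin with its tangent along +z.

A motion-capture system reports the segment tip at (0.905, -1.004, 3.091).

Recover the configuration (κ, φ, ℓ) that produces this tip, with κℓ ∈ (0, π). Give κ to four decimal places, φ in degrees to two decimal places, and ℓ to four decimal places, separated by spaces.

0.2375 312.03 3.4711

ρ = √(x²+y²) = √(0.905² + -1.004²) = 1.35168
φ = atan2(y, x) mod 360° = atan2(-1.004, 0.905) = 312.0313°
|p|² = ρ² + z² = 1.35168² + 3.091² = 11.38132
κ = 2ρ / |p|² = 2×1.35168 / 11.38132 = 0.23753
θ = 2·atan2(ρ, z) = 2·atan2(1.35168, 3.091) = 0.82448 rad
ℓ = θ/κ = 0.82448/0.23753 = 3.47110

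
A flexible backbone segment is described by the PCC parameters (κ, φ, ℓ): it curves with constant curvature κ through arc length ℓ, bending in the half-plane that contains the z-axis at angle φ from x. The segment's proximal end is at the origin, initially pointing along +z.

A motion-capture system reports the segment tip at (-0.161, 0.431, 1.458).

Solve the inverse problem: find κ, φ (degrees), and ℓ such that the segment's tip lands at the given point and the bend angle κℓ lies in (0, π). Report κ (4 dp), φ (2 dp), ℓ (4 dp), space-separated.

ρ = √(x²+y²) = √(-0.161² + 0.431²) = 0.46009
φ = atan2(y, x) mod 360° = atan2(0.431, -0.161) = 110.4832°
|p|² = ρ² + z² = 0.46009² + 1.458² = 2.33745
κ = 2ρ / |p|² = 2×0.46009 / 2.33745 = 0.39367
θ = 2·atan2(ρ, z) = 2·atan2(0.46009, 1.458) = 0.61134 rad
ℓ = θ/κ = 0.61134/0.39367 = 1.55294

0.3937 110.48 1.5529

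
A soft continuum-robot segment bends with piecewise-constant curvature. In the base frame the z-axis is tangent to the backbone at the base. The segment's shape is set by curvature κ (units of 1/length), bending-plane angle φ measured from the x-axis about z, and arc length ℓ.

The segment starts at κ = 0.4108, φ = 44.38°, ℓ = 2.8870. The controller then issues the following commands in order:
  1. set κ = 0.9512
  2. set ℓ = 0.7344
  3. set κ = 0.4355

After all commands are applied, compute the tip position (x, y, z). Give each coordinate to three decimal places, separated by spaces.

initial: κ=0.4108, φ=44.38°, ℓ=2.8870
cmd 1: set κ=0.9512 → (κ,φ,ℓ)=(0.9512,44.38°,2.8870) → tip=(1.4448,1.4138,0.4050)
cmd 2: set ℓ=0.7344 → (κ,φ,ℓ)=(0.9512,44.38°,0.7344) → tip=(0.1760,0.1722,0.6761)
cmd 3: set κ=0.4355 → (κ,φ,ℓ)=(0.4355,44.38°,0.7344) → tip=(0.0832,0.0814,0.7219)

0.083 0.081 0.722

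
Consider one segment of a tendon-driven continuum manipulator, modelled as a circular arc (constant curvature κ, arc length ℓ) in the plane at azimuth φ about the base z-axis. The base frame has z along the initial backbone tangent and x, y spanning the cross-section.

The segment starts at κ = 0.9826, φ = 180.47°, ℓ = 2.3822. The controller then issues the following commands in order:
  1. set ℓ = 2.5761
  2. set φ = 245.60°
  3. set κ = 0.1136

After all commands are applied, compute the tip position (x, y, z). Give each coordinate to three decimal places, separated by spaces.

-0.155 -0.341 2.539

initial: κ=0.9826, φ=180.47°, ℓ=2.3822
cmd 1: set ℓ=2.5761 → (κ,φ,ℓ)=(0.9826,180.47°,2.5761) → tip=(-1.8516,-0.0152,0.5833)
cmd 2: set φ=245.60° → (κ,φ,ℓ)=(0.9826,245.60°,2.5761) → tip=(-0.7649,-1.6863,0.5833)
cmd 3: set κ=0.1136 → (κ,φ,ℓ)=(0.1136,245.60°,2.5761) → tip=(-0.1546,-0.3408,2.5395)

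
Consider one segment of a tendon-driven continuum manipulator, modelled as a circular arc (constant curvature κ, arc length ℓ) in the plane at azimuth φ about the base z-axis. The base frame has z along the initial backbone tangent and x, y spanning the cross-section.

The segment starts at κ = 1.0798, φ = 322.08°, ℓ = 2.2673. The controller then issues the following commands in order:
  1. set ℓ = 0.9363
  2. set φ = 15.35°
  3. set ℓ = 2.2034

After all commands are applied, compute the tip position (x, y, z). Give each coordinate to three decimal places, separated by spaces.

1.539 0.422 0.640

initial: κ=1.0798, φ=322.08°, ℓ=2.2673
cmd 1: set ℓ=0.9363 → (κ,φ,ℓ)=(1.0798,322.08°,0.9363) → tip=(0.3426,-0.2669,0.7847)
cmd 2: set φ=15.35° → (κ,φ,ℓ)=(1.0798,15.35°,0.9363) → tip=(0.4188,0.1150,0.7847)
cmd 3: set ℓ=2.2034 → (κ,φ,ℓ)=(1.0798,15.35°,2.2034) → tip=(1.5389,0.4224,0.6396)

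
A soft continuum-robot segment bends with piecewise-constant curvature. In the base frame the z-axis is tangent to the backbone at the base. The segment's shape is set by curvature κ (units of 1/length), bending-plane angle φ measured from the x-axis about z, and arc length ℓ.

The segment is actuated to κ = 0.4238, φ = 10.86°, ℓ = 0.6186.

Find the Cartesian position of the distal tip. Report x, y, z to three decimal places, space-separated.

0.079 0.015 0.612

θ = κ·ℓ = 0.4238 × 0.6186 = 0.26216 rad
ρ = (1 − cos θ)/κ = (1 − 0.96583)/0.4238 = 0.08062
z = sin θ / κ = 0.25917/0.4238 = 0.61154
x = ρ cos φ = 0.08062 × cos(10.86°) = 0.07918
y = ρ sin φ = 0.08062 × sin(10.86°) = 0.01519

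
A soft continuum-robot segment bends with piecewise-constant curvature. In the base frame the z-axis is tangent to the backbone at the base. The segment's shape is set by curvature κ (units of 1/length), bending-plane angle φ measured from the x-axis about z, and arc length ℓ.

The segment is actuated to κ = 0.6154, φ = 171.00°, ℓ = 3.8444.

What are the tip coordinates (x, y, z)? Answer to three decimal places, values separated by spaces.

θ = κ·ℓ = 0.6154 × 3.8444 = 2.36584 rad
ρ = (1 − cos θ)/κ = (1 − -0.71390)/0.6154 = 2.78501
z = sin θ / κ = 0.70025/0.6154 = 1.13788
x = ρ cos φ = 2.78501 × cos(171.00°) = -2.75072
y = ρ sin φ = 2.78501 × sin(171.00°) = 0.43567

-2.751 0.436 1.138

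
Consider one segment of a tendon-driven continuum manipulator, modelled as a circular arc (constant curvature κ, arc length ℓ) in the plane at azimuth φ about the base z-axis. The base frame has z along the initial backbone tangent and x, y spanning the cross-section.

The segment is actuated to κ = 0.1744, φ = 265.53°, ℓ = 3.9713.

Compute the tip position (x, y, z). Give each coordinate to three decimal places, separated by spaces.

θ = κ·ℓ = 0.1744 × 3.9713 = 0.69259 rad
ρ = (1 − cos θ)/κ = (1 − 0.76959)/0.1744 = 1.32115
z = sin θ / κ = 0.63854/0.1744 = 3.66133
x = ρ cos φ = 1.32115 × cos(265.53°) = -0.10297
y = ρ sin φ = 1.32115 × sin(265.53°) = -1.31713

-0.103 -1.317 3.661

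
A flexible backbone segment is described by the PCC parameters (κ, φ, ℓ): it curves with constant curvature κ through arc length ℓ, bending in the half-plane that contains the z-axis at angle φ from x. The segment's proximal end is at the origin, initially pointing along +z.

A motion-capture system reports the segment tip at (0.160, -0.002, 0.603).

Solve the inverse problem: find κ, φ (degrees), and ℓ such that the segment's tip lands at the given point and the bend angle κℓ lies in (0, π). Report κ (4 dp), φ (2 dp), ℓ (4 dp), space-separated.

ρ = √(x²+y²) = √(0.160² + -0.002²) = 0.16001
φ = atan2(y, x) mod 360° = atan2(-0.002, 0.160) = 359.2838°
|p|² = ρ² + z² = 0.16001² + 0.603² = 0.38921
κ = 2ρ / |p|² = 2×0.16001 / 0.38921 = 0.82224
θ = 2·atan2(ρ, z) = 2·atan2(0.16001, 0.603) = 0.51877 rad
ℓ = θ/κ = 0.51877/0.82224 = 0.63092

0.8222 359.28 0.6309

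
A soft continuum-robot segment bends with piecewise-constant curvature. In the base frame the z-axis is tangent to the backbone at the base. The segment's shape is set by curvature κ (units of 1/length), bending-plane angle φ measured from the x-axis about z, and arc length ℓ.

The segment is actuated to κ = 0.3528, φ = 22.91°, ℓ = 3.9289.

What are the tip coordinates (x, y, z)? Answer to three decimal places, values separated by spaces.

2.131 0.901 2.786

θ = κ·ℓ = 0.3528 × 3.9289 = 1.38612 rad
ρ = (1 − cos θ)/κ = (1 − 0.18363)/0.3528 = 2.31397
z = sin θ / κ = 0.98299/0.3528 = 2.78627
x = ρ cos φ = 2.31397 × cos(22.91°) = 2.13144
y = ρ sin φ = 2.31397 × sin(22.91°) = 0.90079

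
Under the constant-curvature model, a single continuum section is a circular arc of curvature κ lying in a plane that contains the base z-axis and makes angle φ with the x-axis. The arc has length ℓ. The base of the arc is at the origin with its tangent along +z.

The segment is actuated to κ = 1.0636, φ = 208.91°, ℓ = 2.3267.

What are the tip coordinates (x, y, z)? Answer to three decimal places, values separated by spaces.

-1.470 -0.812 0.582

θ = κ·ℓ = 1.0636 × 2.3267 = 2.47468 rad
ρ = (1 − cos θ)/κ = (1 − -0.78573)/1.0636 = 1.67895
z = sin θ / κ = 0.61856/1.0636 = 0.58158
x = ρ cos φ = 1.67895 × cos(208.91°) = -1.46972
y = ρ sin φ = 1.67895 × sin(208.91°) = -0.81166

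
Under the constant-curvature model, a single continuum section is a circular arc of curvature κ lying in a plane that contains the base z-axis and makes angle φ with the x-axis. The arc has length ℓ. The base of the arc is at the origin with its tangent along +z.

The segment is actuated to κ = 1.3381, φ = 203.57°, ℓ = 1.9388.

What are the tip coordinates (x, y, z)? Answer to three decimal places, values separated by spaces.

-1.270 -0.554 0.389

θ = κ·ℓ = 1.3381 × 1.9388 = 2.59431 rad
ρ = (1 − cos θ)/κ = (1 − -0.85394)/1.3381 = 1.38550
z = sin θ / κ = 0.52037/1.3381 = 0.38889
x = ρ cos φ = 1.38550 × cos(203.57°) = -1.26991
y = ρ sin φ = 1.38550 × sin(203.57°) = -0.55402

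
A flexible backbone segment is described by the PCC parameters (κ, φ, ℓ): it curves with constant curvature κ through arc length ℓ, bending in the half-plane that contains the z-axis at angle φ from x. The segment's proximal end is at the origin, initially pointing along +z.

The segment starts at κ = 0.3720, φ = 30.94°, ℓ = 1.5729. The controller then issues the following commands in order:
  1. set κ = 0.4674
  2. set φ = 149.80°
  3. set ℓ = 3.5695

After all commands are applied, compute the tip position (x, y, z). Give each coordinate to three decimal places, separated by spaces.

-2.029 1.181 2.129

initial: κ=0.3720, φ=30.94°, ℓ=1.5729
cmd 1: set κ=0.4674 → (κ,φ,ℓ)=(0.4674,30.94°,1.5729) → tip=(0.4740,0.2841,1.4350)
cmd 2: set φ=149.80° → (κ,φ,ℓ)=(0.4674,149.80°,1.5729) → tip=(-0.4776,0.2780,1.4350)
cmd 3: set ℓ=3.5695 → (κ,φ,ℓ)=(0.4674,149.80°,3.5695) → tip=(-2.0293,1.1811,2.1293)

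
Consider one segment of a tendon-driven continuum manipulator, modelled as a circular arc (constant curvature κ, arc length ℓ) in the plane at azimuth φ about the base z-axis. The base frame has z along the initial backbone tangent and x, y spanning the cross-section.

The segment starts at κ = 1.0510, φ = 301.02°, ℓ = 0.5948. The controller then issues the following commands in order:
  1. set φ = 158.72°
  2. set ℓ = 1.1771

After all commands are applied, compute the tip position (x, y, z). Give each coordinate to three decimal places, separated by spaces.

-0.596 0.232 0.899

initial: κ=1.0510, φ=301.02°, ℓ=0.5948
cmd 1: set φ=158.72° → (κ,φ,ℓ)=(1.0510,158.72°,0.5948) → tip=(-0.1677,0.0653,0.5568)
cmd 2: set ℓ=1.1771 → (κ,φ,ℓ)=(1.0510,158.72°,1.1771) → tip=(-0.5962,0.2322,0.8990)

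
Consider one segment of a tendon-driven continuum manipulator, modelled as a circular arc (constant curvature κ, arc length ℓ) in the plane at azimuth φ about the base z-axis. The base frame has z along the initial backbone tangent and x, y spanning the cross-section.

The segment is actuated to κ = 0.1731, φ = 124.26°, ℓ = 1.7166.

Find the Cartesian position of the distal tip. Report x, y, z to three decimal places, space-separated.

-0.143 0.209 1.691

θ = κ·ℓ = 0.1731 × 1.7166 = 0.29714 rad
ρ = (1 − cos θ)/κ = (1 − 0.95618)/0.1731 = 0.25317
z = sin θ / κ = 0.29279/0.1731 = 1.69145
x = ρ cos φ = 0.25317 × cos(124.26°) = -0.14252
y = ρ sin φ = 0.25317 × sin(124.26°) = 0.20924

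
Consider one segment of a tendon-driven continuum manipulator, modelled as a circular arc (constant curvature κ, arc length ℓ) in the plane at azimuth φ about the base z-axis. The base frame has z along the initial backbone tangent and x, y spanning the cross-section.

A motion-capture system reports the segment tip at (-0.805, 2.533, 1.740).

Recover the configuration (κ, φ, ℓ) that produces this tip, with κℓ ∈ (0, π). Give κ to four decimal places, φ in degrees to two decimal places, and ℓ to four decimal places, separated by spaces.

ρ = √(x²+y²) = √(-0.805² + 2.533²) = 2.65784
φ = atan2(y, x) mod 360° = atan2(2.533, -0.805) = 107.6305°
|p|² = ρ² + z² = 2.65784² + 1.740² = 10.09171
κ = 2ρ / |p|² = 2×2.65784 / 10.09171 = 0.52674
θ = 2·atan2(ρ, z) = 2·atan2(2.65784, 1.740) = 1.98229 rad
ℓ = θ/κ = 1.98229/0.52674 = 3.76335

0.5267 107.63 3.7633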